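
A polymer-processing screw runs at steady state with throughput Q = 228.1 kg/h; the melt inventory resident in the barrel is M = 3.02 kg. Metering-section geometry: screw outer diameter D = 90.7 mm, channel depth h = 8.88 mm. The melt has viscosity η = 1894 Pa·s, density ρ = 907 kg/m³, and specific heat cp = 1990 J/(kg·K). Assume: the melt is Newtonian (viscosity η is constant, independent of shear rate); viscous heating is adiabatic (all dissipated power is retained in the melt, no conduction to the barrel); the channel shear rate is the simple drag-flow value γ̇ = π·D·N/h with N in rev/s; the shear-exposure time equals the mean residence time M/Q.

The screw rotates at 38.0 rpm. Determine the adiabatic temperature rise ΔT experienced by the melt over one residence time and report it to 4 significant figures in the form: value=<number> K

Convert throughput: Q = 228.1 kg/h = 228.1/3600 = 0.0633611 kg/s
t_res = M / Q_s = 3.02 ÷ 0.0633611 = 47.6633 s
D = 90.7 mm = 0.0907 m;  h = 8.88 mm = 0.00888 m;  N = 38.0 rpm / 60 = 0.633333 rev/s
γ̇ = π·D·N / h = π · 0.0907 · 0.633333 / 0.00888 = 20.3225 s⁻¹
Adiabatic rise: ΔT = η γ̇² t_res / (ρ cp) = 1894·(20.3225)²·47.6633 / (907·1990) = 20.6565 K

value=20.66 K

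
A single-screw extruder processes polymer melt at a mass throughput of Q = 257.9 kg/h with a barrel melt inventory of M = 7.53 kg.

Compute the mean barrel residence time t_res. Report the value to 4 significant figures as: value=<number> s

value=105.1 s

Throughput in SI: Q_s = 257.9 kg/h ÷ 3600 s/h = 0.0716389 kg/s
Mean residence time: t_res = M/Q_s = 7.53 kg / 0.0716389 kg/s = 105.111 s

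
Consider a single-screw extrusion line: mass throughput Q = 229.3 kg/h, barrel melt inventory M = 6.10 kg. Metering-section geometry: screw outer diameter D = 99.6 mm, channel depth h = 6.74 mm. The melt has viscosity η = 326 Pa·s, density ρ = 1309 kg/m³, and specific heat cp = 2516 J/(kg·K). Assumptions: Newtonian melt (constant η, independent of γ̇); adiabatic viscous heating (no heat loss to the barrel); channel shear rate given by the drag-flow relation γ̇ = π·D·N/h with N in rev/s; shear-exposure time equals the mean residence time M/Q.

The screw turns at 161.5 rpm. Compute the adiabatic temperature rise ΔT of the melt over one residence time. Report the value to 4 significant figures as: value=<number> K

value=148.0 K

Q_s = Q / 3600 = 229.3 / 3600 = 0.0636944 kg/s
Mean residence time: t_res = M/Q_s = 6.10 kg / 0.0636944 kg/s = 95.7697 s
Convert to SI: D = 0.0996 m, h = 0.00674 m, N = 161.5/60 = 2.69167 rev/s
γ̇ = π·D·N / h = π · 0.0996 · 2.69167 / 0.00674 = 124.96 s⁻¹
ΔT = η·γ̇²·t_res / (ρ·cp) = 326 · (124.96)² · 95.7697 / (1309 · 2516) = 148.026 K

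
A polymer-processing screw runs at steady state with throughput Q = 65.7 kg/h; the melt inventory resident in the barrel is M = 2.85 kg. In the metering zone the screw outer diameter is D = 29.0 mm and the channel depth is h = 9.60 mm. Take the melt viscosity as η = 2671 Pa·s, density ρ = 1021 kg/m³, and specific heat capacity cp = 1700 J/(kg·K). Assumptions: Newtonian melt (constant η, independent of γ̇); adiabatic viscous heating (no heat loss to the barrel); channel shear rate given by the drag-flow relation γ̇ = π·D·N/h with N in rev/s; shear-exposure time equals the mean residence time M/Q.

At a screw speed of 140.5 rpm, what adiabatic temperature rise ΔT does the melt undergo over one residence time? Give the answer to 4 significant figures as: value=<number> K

Throughput in SI: Q_s = 65.7 kg/h ÷ 3600 s/h = 0.01825 kg/s
t_res = M / Q_s = 2.85 ÷ 0.01825 = 156.164 s
Convert to SI: D = 0.029 m, h = 0.0096 m, N = 140.5/60 = 2.34167 rev/s
γ̇ = π D N / h = (π)(0.029)(2.34167) / 0.0096 = 22.223 s⁻¹
ΔT = η·γ̇²·t_res/(ρ·cp) = [2671 × 22.223² × 156.164] / [1021 × 1700] = 118.682 K

value=118.7 K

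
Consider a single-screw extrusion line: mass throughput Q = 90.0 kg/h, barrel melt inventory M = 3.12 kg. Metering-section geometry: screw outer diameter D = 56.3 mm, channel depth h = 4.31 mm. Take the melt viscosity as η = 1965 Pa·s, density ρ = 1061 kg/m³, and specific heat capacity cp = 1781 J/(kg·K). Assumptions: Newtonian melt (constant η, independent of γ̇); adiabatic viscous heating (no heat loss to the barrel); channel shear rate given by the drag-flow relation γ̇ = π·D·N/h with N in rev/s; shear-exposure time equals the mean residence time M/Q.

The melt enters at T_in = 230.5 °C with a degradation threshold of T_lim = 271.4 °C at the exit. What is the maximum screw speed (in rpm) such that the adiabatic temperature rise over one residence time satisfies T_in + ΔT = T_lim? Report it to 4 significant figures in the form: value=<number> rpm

value=25.96 rpm

Q_s = Q / 3600 = 90.0 / 3600 = 0.025 kg/s
t_res = M / Q_s = 3.12 ÷ 0.025 = 124.8 s
Convert to metres: D = 0.0563 m, h = 0.00431 m
Allowable rise: ΔT_a = T_lim − T_in = 271.4 − 230.5 = 40.9 K
γ̇_max² = ΔT_a·ρ·cp/(η·t_res) = 40.9·1061·1781/(1965·124.8) = 315.156 s⁻²
γ̇_max = √315.156 = 17.7526 s⁻¹
N_max = γ̇_max·h / (π·D) = 17.7526 · 0.00431 / (π · 0.0563) = 0.432595 rev/s = 25.9557 rpm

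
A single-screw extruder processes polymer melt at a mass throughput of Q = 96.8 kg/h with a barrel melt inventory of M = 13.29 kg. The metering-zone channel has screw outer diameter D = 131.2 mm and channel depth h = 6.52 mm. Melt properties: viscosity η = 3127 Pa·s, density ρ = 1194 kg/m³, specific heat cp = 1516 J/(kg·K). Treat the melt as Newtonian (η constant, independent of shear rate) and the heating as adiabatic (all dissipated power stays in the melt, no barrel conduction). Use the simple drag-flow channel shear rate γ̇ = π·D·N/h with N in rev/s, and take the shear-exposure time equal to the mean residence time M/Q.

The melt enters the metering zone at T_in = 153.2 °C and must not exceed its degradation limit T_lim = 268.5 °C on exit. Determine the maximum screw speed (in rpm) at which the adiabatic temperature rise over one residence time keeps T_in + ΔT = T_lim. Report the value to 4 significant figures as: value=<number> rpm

value=11.03 rpm

Q_s = Q / 3600 = 96.8 / 3600 = 0.0268889 kg/s
t_res = M / Q_s = 13.29 ÷ 0.0268889 = 494.256 s
Convert to metres: D = 0.1312 m, h = 0.00652 m
ΔT_a = T_lim − T_in = 268.5 − 153.2 = 115.3 K
γ̇_max² = ΔT_a·ρ·cp / (η·t_res) = [115.3 × 1194 × 1516] / [3127 × 494.256] = 135.037 s⁻²
γ̇_max = √135.037 = 11.6205 s⁻¹
N_max = γ̇_max·h / (π·D) = 11.6205 · 0.00652 / (π · 0.1312) = 0.183819 rev/s = 11.0291 rpm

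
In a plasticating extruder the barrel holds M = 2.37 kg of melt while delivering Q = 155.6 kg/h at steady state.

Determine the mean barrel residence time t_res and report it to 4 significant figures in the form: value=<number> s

Convert throughput: Q = 155.6 kg/h = 155.6/3600 = 0.0432222 kg/s
Mean residence time: t_res = M/Q_s = 2.37 kg / 0.0432222 kg/s = 54.8329 s

value=54.83 s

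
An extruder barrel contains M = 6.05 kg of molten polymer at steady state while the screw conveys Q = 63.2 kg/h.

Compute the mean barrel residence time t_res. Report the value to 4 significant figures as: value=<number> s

value=344.6 s

Convert throughput: Q = 63.2 kg/h = 63.2/3600 = 0.0175556 kg/s
Mean residence time: t_res = M/Q_s = 6.05 kg / 0.0175556 kg/s = 344.62 s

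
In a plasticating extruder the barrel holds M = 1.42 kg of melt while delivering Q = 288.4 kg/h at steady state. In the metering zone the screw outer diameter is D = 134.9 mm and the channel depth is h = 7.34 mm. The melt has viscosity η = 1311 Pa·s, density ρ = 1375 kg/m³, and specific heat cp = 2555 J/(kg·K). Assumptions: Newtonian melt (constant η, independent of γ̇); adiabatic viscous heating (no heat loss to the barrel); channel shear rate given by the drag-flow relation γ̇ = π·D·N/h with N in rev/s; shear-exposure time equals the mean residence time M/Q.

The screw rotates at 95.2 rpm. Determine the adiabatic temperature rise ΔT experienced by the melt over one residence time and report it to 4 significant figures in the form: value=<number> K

Throughput in SI: Q_s = 288.4 kg/h ÷ 3600 s/h = 0.0801111 kg/s
Mean residence time: t_res = M/Q_s = 1.42 kg / 0.0801111 kg/s = 17.7254 s
D = 134.9 mm = 0.1349 m;  h = 7.34 mm = 0.00734 m;  N = 95.2 rpm / 60 = 1.58667 rev/s
γ̇ = π·D·N / h = π · 0.1349 · 1.58667 / 0.00734 = 91.6118 s⁻¹
Adiabatic rise: ΔT = η γ̇² t_res / (ρ cp) = 1311·(91.6118)²·17.7254 / (1375·2555) = 55.5146 K

value=55.51 K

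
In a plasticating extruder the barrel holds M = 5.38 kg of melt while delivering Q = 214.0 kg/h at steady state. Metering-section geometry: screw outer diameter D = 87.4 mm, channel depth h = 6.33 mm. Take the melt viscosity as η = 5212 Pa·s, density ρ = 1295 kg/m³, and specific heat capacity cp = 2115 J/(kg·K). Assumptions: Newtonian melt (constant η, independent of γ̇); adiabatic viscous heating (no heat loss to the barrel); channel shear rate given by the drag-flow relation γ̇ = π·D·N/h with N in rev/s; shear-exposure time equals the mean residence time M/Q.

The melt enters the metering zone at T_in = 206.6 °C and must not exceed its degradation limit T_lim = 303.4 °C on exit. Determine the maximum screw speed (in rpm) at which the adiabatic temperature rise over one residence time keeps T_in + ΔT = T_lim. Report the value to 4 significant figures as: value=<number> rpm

value=32.79 rpm

Q_s = Q / 3600 = 214.0 / 3600 = 0.0594444 kg/s
t_res = M / Q_s = 5.38 ÷ 0.0594444 = 90.5047 s
Geometry in SI: D = 87.4 mm → 0.0874 m, h = 6.33 mm → 0.00633 m
ΔT_a = T_lim − T_in = 303.4 °C − 206.6 °C = 96.8 K
γ̇_max² = ΔT_a·ρ·cp/(η·t_res) = 96.8·1295·2115/(5212·90.5047) = 562.057 s⁻²
Take the square root: γ̇_max = √(562.057) = 23.7077 s⁻¹
N_max = γ̇_max·h / (π·D) = 23.7077 · 0.00633 / (π · 0.0874) = 0.546553 rev/s = 32.7932 rpm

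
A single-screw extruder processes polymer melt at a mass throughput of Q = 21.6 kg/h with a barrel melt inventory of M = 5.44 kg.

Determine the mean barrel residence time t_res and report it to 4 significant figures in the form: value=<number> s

Convert throughput: Q = 21.6 kg/h = 21.6/3600 = 0.006 kg/s
t_res = M / Q_s = 5.44 ÷ 0.006 = 906.667 s

value=906.7 s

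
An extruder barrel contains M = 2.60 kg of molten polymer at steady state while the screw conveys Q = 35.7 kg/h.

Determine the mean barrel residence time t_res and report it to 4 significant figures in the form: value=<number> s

Convert throughput: Q = 35.7 kg/h = 35.7/3600 = 0.00991667 kg/s
t_res = M / Q_s = 2.60 / 0.00991667 = 262.185 s

value=262.2 s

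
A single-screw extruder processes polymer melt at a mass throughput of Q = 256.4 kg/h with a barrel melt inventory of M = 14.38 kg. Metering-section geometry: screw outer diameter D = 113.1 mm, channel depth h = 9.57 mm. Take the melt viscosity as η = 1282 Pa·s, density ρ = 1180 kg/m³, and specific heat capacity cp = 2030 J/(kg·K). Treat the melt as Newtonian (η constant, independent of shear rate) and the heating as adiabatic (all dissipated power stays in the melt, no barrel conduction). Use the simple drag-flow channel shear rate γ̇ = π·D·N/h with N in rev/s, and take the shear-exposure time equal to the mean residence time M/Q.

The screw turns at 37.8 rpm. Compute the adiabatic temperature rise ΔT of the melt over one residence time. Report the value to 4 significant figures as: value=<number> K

Throughput in SI: Q_s = 256.4 kg/h ÷ 3600 s/h = 0.0712222 kg/s
t_res = M / Q_s = 14.38 / 0.0712222 = 201.903 s
D = 113.1 mm = 0.1131 m;  h = 9.57 mm = 0.00957 m;  N = 37.8 rpm / 60 = 0.63 rev/s
Shear rate: γ̇ = πDN/h = π·0.1131·0.63/0.00957 = 23.3906 s⁻¹
Adiabatic rise: ΔT = η γ̇² t_res / (ρ cp) = 1282·(23.3906)²·201.903 / (1180·2030) = 59.1201 K

value=59.12 K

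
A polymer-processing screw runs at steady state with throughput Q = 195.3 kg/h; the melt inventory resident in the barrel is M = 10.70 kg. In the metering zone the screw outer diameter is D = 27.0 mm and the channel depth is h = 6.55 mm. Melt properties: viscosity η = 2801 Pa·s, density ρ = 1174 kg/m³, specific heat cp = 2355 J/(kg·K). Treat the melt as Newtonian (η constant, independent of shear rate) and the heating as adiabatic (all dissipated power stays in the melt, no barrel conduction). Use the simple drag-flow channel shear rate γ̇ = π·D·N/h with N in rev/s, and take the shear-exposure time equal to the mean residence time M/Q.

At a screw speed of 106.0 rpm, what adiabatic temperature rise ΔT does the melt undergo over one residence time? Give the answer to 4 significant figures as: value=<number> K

value=104.6 K

Convert throughput: Q = 195.3 kg/h = 195.3/3600 = 0.05425 kg/s
t_res = M / Q_s = 10.70 ÷ 0.05425 = 197.235 s
D = 27.0 mm = 0.027 m;  h = 6.55 mm = 0.00655 m;  N = 106.0 rpm / 60 = 1.76667 rev/s
Shear rate: γ̇ = πDN/h = π·0.027·1.76667/0.00655 = 22.8785 s⁻¹
ΔT = η·γ̇²·t_res / (ρ·cp) = 2801 · (22.8785)² · 197.235 / (1174 · 2355) = 104.59 K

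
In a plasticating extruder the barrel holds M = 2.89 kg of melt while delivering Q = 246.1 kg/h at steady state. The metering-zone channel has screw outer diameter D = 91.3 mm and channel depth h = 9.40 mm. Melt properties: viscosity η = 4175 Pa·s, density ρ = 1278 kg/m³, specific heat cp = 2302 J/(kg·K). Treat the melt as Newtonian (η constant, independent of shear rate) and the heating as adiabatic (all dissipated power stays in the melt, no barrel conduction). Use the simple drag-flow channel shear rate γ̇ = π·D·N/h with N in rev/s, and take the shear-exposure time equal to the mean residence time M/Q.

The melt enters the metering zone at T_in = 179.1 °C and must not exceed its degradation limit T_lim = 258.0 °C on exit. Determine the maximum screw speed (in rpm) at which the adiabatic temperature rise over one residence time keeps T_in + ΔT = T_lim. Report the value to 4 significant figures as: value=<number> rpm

Throughput in SI: Q_s = 246.1 kg/h ÷ 3600 s/h = 0.0683611 kg/s
t_res = M / Q_s = 2.89 / 0.0683611 = 42.2755 s
Geometry in SI: D = 91.3 mm → 0.0913 m, h = 9.40 mm → 0.0094 m
ΔT_a = T_lim − T_in = 258.0 °C − 179.1 °C = 78.9 K
Invert ΔT = ηγ̇²t_res/(ρcp) for γ̇: γ̇_max² = ΔT_a ρ cp / (η t_res) = 78.9·1278·2302 / (4175·42.2755) = 1315.13 s⁻²
γ̇_max = √1315.13 = 36.2647 s⁻¹
N_max = γ̇_max·h / (π·D) = 36.2647 · 0.0094 / (π · 0.0913) = 1.18848 rev/s = 71.3087 rpm

value=71.31 rpm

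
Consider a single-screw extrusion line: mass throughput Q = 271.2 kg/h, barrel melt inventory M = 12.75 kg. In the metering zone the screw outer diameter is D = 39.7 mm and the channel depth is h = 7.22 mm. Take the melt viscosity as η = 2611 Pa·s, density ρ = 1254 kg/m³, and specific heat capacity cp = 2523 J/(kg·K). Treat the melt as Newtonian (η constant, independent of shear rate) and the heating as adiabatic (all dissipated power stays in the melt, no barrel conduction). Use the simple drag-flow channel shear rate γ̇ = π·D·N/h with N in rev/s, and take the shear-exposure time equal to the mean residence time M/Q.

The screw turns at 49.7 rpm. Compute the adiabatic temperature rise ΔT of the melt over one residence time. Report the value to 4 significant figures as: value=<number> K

Convert throughput: Q = 271.2 kg/h = 271.2/3600 = 0.0753333 kg/s
t_res = M / Q_s = 12.75 / 0.0753333 = 169.248 s
Geometry in metres: D = 39.7 mm → 0.0397 m, h = 7.22 mm → 0.00722 m; screw speed N = 49.7 rpm = 0.828333 rev/s
Shear rate: γ̇ = πDN/h = π·0.0397·0.828333/0.00722 = 14.309 s⁻¹
ΔT = η·γ̇²·t_res / (ρ·cp) = 2611 · (14.309)² · 169.248 / (1254 · 2523) = 28.5977 K

value=28.60 K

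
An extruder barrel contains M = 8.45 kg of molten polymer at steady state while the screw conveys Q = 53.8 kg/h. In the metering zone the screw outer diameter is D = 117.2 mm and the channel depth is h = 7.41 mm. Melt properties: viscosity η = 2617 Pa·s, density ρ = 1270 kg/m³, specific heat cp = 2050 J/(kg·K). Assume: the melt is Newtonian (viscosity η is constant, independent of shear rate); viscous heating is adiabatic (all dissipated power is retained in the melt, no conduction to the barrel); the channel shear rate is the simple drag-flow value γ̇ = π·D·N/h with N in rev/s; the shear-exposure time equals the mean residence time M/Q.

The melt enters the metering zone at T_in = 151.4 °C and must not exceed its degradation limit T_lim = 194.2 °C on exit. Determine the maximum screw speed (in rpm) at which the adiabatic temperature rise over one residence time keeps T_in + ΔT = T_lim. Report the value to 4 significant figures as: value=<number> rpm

Convert throughput: Q = 53.8 kg/h = 53.8/3600 = 0.0149444 kg/s
t_res = M / Q_s = 8.45 ÷ 0.0149444 = 565.428 s
Convert to metres: D = 0.1172 m, h = 0.00741 m
Allowable rise: ΔT_a = T_lim − T_in = 194.2 − 151.4 = 42.8 K
γ̇_max² = ΔT_a·ρ·cp/(η·t_res) = 42.8·1270·2050/(2617·565.428) = 75.3045 s⁻²
γ̇_max = √75.3045 = 8.67781 s⁻¹
N_max = γ̇_max·h / (π·D) = 8.67781 · 0.00741 / (π · 0.1172) = 0.174643 rev/s = 10.4786 rpm

value=10.48 rpm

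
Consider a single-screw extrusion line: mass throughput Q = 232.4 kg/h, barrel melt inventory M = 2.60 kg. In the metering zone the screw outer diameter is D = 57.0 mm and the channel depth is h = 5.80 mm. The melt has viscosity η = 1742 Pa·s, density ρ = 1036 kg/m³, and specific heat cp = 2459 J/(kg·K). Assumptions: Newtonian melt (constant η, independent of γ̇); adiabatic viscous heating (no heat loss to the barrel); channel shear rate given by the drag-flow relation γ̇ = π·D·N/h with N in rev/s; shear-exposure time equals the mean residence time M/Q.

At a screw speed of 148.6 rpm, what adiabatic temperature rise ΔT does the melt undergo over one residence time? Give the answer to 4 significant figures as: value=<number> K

value=161.0 K

Throughput in SI: Q_s = 232.4 kg/h ÷ 3600 s/h = 0.0645556 kg/s
t_res = M / Q_s = 2.60 ÷ 0.0645556 = 40.2754 s
D = 57.0 mm = 0.057 m;  h = 5.80 mm = 0.0058 m;  N = 148.6 rpm / 60 = 2.47667 rev/s
γ̇ = π D N / h = (π)(0.057)(2.47667) / 0.0058 = 76.4653 s⁻¹
ΔT = η·γ̇²·t_res/(ρ·cp) = [1742 × 76.4653² × 40.2754] / [1036 × 2459] = 161.027 K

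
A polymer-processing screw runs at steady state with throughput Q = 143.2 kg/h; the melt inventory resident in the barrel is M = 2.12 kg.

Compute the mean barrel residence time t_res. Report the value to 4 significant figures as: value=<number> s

value=53.30 s

Q_s = Q / 3600 = 143.2 / 3600 = 0.0397778 kg/s
t_res = M / Q_s = 2.12 / 0.0397778 = 53.2961 s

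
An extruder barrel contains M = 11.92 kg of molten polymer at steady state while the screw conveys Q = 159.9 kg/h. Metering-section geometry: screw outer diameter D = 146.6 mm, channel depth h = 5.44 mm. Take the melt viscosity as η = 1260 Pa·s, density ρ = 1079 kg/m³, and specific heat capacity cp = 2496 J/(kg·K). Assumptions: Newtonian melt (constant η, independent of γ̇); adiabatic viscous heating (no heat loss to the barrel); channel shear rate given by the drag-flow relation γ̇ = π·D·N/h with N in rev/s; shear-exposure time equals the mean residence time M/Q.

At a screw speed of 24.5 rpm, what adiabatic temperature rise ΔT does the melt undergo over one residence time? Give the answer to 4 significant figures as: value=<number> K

Throughput in SI: Q_s = 159.9 kg/h ÷ 3600 s/h = 0.0444167 kg/s
t_res = M / Q_s = 11.92 ÷ 0.0444167 = 268.368 s
Geometry in metres: D = 146.6 mm → 0.1466 m, h = 5.44 mm → 0.00544 m; screw speed N = 24.5 rpm = 0.408333 rev/s
γ̇ = π·D·N / h = π · 0.1466 · 0.408333 / 0.00544 = 34.57 s⁻¹
Adiabatic rise: ΔT = η γ̇² t_res / (ρ cp) = 1260·(34.57)²·268.368 / (1079·2496) = 150.049 K

value=150.0 K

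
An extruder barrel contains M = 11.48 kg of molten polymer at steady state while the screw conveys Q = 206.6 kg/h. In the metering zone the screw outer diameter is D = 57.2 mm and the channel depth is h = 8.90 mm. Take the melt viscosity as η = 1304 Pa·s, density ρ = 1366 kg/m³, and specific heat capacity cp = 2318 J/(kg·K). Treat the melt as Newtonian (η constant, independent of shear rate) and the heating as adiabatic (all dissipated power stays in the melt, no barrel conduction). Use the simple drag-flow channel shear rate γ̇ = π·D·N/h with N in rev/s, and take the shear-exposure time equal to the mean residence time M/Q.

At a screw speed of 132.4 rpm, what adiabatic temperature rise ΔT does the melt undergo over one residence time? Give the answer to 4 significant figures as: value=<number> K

Convert throughput: Q = 206.6 kg/h = 206.6/3600 = 0.0573889 kg/s
t_res = M / Q_s = 11.48 / 0.0573889 = 200.039 s
D = 57.2 mm = 0.0572 m;  h = 8.90 mm = 0.0089 m;  N = 132.4 rpm / 60 = 2.20667 rev/s
γ̇ = π·D·N / h = π · 0.0572 · 2.20667 / 0.0089 = 44.5546 s⁻¹
ΔT = η·γ̇²·t_res/(ρ·cp) = [1304 × 44.5546² × 200.039] / [1366 × 2318] = 163.536 K

value=163.5 K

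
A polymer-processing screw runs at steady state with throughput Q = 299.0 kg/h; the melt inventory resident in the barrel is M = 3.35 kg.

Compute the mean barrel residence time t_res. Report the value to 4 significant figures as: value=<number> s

value=40.33 s

Convert throughput: Q = 299.0 kg/h = 299.0/3600 = 0.0830556 kg/s
Mean residence time: t_res = M/Q_s = 3.35 kg / 0.0830556 kg/s = 40.3344 s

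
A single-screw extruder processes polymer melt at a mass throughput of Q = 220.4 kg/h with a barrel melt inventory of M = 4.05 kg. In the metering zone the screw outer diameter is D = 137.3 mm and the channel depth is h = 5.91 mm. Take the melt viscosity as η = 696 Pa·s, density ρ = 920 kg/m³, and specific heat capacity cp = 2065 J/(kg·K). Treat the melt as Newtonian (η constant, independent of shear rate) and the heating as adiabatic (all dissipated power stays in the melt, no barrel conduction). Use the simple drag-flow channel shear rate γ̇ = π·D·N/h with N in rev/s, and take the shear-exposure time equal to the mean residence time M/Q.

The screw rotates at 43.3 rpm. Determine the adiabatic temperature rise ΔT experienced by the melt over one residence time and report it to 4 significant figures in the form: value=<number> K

Q_s = Q / 3600 = 220.4 / 3600 = 0.0612222 kg/s
t_res = M / Q_s = 4.05 ÷ 0.0612222 = 66.1525 s
D = 137.3 mm = 0.1373 m;  h = 5.91 mm = 0.00591 m;  N = 43.3 rpm / 60 = 0.721667 rev/s
Shear rate: γ̇ = πDN/h = π·0.1373·0.721667/0.00591 = 52.6708 s⁻¹
ΔT = η·γ̇²·t_res/(ρ·cp) = [696 × 52.6708² × 66.1525] / [920 × 2065] = 67.2336 K

value=67.23 K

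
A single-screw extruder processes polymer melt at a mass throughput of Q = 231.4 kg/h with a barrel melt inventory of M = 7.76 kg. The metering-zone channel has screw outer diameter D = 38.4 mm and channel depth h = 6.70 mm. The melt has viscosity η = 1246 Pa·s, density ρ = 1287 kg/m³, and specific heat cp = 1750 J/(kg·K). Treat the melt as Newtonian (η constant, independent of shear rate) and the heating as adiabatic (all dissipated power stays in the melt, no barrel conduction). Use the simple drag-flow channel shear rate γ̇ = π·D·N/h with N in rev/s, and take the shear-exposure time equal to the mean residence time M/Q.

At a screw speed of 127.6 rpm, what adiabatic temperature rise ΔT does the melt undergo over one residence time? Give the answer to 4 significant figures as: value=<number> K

value=97.93 K

Throughput in SI: Q_s = 231.4 kg/h ÷ 3600 s/h = 0.0642778 kg/s
t_res = M / Q_s = 7.76 ÷ 0.0642778 = 120.726 s
Geometry in metres: D = 38.4 mm → 0.0384 m, h = 6.70 mm → 0.0067 m; screw speed N = 127.6 rpm = 2.12667 rev/s
Shear rate: γ̇ = πDN/h = π·0.0384·2.12667/0.0067 = 38.2918 s⁻¹
ΔT = η·γ̇²·t_res/(ρ·cp) = [1246 × 38.2918² × 120.726] / [1287 × 1750] = 97.9295 K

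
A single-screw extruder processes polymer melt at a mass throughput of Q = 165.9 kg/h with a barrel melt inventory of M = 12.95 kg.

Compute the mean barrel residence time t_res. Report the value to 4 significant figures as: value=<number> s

value=281.0 s

Throughput in SI: Q_s = 165.9 kg/h ÷ 3600 s/h = 0.0460833 kg/s
t_res = M / Q_s = 12.95 ÷ 0.0460833 = 281.013 s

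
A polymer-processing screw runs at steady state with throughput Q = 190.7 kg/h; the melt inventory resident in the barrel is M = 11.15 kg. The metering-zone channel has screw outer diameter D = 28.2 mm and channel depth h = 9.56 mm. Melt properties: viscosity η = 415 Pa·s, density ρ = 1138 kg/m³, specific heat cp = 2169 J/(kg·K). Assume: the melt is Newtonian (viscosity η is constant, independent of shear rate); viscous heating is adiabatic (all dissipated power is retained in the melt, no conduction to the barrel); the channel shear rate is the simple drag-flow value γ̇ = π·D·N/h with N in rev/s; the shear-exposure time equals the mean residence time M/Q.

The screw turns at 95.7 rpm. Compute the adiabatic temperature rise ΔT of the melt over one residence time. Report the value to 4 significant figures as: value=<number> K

value=7.732 K

Q_s = Q / 3600 = 190.7 / 3600 = 0.0529722 kg/s
t_res = M / Q_s = 11.15 ÷ 0.0529722 = 210.488 s
Convert to SI: D = 0.0282 m, h = 0.00956 m, N = 95.7/60 = 1.595 rev/s
γ̇ = π·D·N / h = π · 0.0282 · 1.595 / 0.00956 = 14.7809 s⁻¹
ΔT = η·γ̇²·t_res/(ρ·cp) = [415 × 14.7809² × 210.488] / [1138 × 2169] = 7.73173 K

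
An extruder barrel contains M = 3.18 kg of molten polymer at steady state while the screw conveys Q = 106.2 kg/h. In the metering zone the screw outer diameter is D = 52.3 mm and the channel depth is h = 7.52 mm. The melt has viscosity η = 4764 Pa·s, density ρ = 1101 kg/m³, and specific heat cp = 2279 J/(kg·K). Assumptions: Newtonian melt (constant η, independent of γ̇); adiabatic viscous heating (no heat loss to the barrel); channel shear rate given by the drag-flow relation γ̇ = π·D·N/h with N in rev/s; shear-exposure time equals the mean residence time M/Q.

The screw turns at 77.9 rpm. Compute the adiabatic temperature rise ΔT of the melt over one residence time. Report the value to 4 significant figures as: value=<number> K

Convert throughput: Q = 106.2 kg/h = 106.2/3600 = 0.0295 kg/s
Mean residence time: t_res = M/Q_s = 3.18 kg / 0.0295 kg/s = 107.797 s
D = 52.3 mm = 0.0523 m;  h = 7.52 mm = 0.00752 m;  N = 77.9 rpm / 60 = 1.29833 rev/s
γ̇ = π·D·N / h = π · 0.0523 · 1.29833 / 0.00752 = 28.3674 s⁻¹
ΔT = η·γ̇²·t_res/(ρ·cp) = [4764 × 28.3674² × 107.797] / [1101 × 2279] = 164.697 K

value=164.7 K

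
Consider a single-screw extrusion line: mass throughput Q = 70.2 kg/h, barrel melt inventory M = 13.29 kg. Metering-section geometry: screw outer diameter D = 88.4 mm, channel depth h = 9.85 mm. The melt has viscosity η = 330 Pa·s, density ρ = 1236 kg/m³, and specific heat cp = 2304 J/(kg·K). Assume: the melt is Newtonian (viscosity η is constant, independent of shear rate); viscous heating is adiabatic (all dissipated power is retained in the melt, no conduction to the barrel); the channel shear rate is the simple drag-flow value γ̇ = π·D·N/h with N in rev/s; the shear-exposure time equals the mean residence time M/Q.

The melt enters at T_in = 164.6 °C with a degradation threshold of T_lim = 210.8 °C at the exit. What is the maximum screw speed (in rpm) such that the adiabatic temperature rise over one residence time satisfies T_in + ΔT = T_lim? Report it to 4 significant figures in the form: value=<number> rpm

value=51.47 rpm

Convert throughput: Q = 70.2 kg/h = 70.2/3600 = 0.0195 kg/s
t_res = M / Q_s = 13.29 / 0.0195 = 681.538 s
D = 88.4 mm = 0.0884 m;  h = 9.85 mm = 0.00985 m
Allowable rise: ΔT_a = T_lim − T_in = 210.8 − 164.6 = 46.2 K
γ̇_max² = ΔT_a·ρ·cp / (η·t_res) = [46.2 × 1236 × 2304] / [330 × 681.538] = 584.977 s⁻²
γ̇_max = sqrt(584.977) = 24.1863 s⁻¹
N_max = γ̇_max h / (πD) = 24.1863·0.00985/(π·0.0884) = 0.857834 rev/s → ×60 = 51.4701 rpm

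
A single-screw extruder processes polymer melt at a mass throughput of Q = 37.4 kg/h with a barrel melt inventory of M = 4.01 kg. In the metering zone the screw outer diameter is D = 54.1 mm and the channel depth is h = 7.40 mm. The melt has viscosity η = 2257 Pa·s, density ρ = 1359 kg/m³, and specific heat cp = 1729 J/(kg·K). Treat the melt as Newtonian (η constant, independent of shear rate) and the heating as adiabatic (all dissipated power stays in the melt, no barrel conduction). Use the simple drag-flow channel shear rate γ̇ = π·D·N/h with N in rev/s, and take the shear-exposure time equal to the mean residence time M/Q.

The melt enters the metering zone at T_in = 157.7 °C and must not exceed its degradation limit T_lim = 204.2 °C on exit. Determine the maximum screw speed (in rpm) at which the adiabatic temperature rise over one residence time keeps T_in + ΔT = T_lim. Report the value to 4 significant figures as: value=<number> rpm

Convert throughput: Q = 37.4 kg/h = 37.4/3600 = 0.0103889 kg/s
Mean residence time: t_res = M/Q_s = 4.01 kg / 0.0103889 kg/s = 385.989 s
Geometry in SI: D = 54.1 mm → 0.0541 m, h = 7.40 mm → 0.0074 m
Allowable rise: ΔT_a = T_lim − T_in = 204.2 − 157.7 = 46.5 K
γ̇_max² = ΔT_a·ρ·cp/(η·t_res) = 46.5·1359·1729/(2257·385.989) = 125.418 s⁻²
γ̇_max = sqrt(125.418) = 11.199 s⁻¹
Solve γ̇ = πDN/h for N: N_max = γ̇_max·h/(π·D) = 11.199 × 0.0074 / (π × 0.0541) = 0.487601 rev/s = 29.2561 rpm

value=29.26 rpm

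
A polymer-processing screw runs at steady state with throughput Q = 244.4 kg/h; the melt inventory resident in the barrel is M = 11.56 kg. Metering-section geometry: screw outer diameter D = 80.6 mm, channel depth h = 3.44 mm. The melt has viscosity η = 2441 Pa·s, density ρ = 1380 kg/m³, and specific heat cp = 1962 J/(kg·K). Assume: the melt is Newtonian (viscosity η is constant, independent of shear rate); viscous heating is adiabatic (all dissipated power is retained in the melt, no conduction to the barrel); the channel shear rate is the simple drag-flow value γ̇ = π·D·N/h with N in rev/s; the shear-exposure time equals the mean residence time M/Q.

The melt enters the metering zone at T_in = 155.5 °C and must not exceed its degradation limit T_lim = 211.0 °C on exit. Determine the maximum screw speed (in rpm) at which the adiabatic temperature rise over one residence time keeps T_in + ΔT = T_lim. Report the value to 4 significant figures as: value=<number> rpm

Convert throughput: Q = 244.4 kg/h = 244.4/3600 = 0.0678889 kg/s
t_res = M / Q_s = 11.56 / 0.0678889 = 170.278 s
Geometry in SI: D = 80.6 mm → 0.0806 m, h = 3.44 mm → 0.00344 m
ΔT_a = T_lim − T_in = 211.0 °C − 155.5 °C = 55.5 K
γ̇_max² = ΔT_a·ρ·cp / (η·t_res) = [55.5 × 1380 × 1962] / [2441 × 170.278] = 361.53 s⁻²
Take the square root: γ̇_max = √(361.53) = 19.0139 s⁻¹
N_max = γ̇_max·h / (π·D) = 19.0139 · 0.00344 / (π · 0.0806) = 0.258313 rev/s = 15.4988 rpm

value=15.50 rpm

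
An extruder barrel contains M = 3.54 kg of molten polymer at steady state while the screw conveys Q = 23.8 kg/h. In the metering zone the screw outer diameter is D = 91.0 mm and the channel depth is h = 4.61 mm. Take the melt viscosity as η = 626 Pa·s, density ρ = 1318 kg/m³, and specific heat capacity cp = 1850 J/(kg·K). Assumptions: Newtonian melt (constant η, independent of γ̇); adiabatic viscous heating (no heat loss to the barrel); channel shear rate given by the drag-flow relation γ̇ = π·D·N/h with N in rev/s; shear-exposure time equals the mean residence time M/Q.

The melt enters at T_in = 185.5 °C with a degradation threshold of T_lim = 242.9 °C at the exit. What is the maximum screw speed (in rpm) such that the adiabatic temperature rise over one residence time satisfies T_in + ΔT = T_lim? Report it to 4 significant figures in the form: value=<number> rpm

value=19.77 rpm

Throughput in SI: Q_s = 23.8 kg/h ÷ 3600 s/h = 0.00661111 kg/s
Mean residence time: t_res = M/Q_s = 3.54 kg / 0.00661111 kg/s = 535.462 s
Convert to metres: D = 0.091 m, h = 0.00461 m
Allowable rise: ΔT_a = T_lim − T_in = 242.9 − 185.5 = 57.4 K
Invert ΔT = ηγ̇²t_res/(ρcp) for γ̇: γ̇_max² = ΔT_a ρ cp / (η t_res) = 57.4·1318·1850 / (626·535.462) = 417.538 s⁻²
γ̇_max = √417.538 = 20.4337 s⁻¹
N_max = γ̇_max·h / (π·D) = 20.4337 · 0.00461 / (π · 0.091) = 0.329502 rev/s = 19.7701 rpm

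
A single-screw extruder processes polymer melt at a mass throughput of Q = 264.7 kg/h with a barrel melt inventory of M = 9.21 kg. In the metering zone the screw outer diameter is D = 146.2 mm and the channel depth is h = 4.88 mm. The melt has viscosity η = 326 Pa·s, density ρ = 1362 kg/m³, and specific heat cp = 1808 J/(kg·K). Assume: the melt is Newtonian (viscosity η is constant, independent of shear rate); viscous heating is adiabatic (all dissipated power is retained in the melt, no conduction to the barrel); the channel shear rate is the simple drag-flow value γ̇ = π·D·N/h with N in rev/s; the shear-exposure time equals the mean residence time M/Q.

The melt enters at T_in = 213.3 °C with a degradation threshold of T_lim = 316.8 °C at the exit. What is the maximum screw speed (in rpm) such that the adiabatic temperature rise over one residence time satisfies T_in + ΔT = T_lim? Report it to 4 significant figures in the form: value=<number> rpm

Throughput in SI: Q_s = 264.7 kg/h ÷ 3600 s/h = 0.0735278 kg/s
t_res = M / Q_s = 9.21 / 0.0735278 = 125.259 s
D = 146.2 mm = 0.1462 m;  h = 4.88 mm = 0.00488 m
Allowable rise: ΔT_a = T_lim − T_in = 316.8 − 213.3 = 103.5 K
γ̇_max² = ΔT_a·ρ·cp / (η·t_res) = [103.5 × 1362 × 1808] / [326 × 125.259] = 6241.52 s⁻²
γ̇_max = √6241.52 = 79.0033 s⁻¹
Solve γ̇ = πDN/h for N: N_max = γ̇_max·h/(π·D) = 79.0033 × 0.00488 / (π × 0.1462) = 0.839397 rev/s = 50.3638 rpm

value=50.36 rpm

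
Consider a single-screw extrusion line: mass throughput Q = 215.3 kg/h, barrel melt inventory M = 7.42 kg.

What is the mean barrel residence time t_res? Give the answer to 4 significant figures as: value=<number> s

value=124.1 s

Throughput in SI: Q_s = 215.3 kg/h ÷ 3600 s/h = 0.0598056 kg/s
t_res = M / Q_s = 7.42 / 0.0598056 = 124.069 s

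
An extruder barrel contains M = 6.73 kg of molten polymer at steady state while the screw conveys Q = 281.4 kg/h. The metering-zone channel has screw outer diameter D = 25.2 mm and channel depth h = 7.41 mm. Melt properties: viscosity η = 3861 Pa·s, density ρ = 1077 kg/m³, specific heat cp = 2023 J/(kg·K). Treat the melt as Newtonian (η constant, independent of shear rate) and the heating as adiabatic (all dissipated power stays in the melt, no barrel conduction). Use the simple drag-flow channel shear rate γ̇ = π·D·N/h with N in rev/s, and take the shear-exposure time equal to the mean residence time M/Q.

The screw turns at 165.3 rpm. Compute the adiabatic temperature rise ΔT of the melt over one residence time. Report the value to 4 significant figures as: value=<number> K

value=132.2 K

Q_s = Q / 3600 = 281.4 / 3600 = 0.0781667 kg/s
Mean residence time: t_res = M/Q_s = 6.73 kg / 0.0781667 kg/s = 86.0981 s
D = 25.2 mm = 0.0252 m;  h = 7.41 mm = 0.00741 m;  N = 165.3 rpm / 60 = 2.755 rev/s
Shear rate: γ̇ = πDN/h = π·0.0252·2.755/0.00741 = 29.4343 s⁻¹
Adiabatic rise: ΔT = η γ̇² t_res / (ρ cp) = 3861·(29.4343)²·86.0981 / (1077·2023) = 132.187 K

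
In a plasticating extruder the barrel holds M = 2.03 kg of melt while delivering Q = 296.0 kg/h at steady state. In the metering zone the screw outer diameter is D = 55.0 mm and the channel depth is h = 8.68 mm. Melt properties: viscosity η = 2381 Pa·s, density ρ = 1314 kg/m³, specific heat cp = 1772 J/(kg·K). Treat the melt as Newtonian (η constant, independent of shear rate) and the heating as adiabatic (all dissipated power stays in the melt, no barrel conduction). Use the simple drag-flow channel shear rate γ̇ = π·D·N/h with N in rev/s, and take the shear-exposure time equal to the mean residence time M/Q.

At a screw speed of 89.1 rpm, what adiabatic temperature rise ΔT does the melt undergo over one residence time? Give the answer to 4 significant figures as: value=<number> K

Throughput in SI: Q_s = 296.0 kg/h ÷ 3600 s/h = 0.0822222 kg/s
t_res = M / Q_s = 2.03 ÷ 0.0822222 = 24.6892 s
Geometry in metres: D = 55.0 mm → 0.055 m, h = 8.68 mm → 0.00868 m; screw speed N = 89.1 rpm = 1.485 rev/s
γ̇ = π D N / h = (π)(0.055)(1.485) / 0.00868 = 29.561 s⁻¹
Adiabatic rise: ΔT = η γ̇² t_res / (ρ cp) = 2381·(29.561)²·24.6892 / (1314·1772) = 22.062 K

value=22.06 K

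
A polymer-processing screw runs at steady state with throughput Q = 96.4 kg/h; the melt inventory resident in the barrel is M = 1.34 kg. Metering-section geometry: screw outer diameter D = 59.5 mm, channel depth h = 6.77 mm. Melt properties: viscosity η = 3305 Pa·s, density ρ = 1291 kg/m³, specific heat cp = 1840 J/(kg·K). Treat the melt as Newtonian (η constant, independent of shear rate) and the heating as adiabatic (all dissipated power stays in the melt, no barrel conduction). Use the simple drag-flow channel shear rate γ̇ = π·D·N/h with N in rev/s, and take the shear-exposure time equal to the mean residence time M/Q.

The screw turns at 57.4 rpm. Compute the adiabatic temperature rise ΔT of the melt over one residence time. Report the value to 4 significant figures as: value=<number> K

Q_s = Q / 3600 = 96.4 / 3600 = 0.0267778 kg/s
t_res = M / Q_s = 1.34 / 0.0267778 = 50.0415 s
Geometry in metres: D = 59.5 mm → 0.0595 m, h = 6.77 mm → 0.00677 m; screw speed N = 57.4 rpm = 0.956667 rev/s
Shear rate: γ̇ = πDN/h = π·0.0595·0.956667/0.00677 = 26.4143 s⁻¹
ΔT = η·γ̇²·t_res/(ρ·cp) = [3305 × 26.4143² × 50.0415] / [1291 × 1840] = 48.5775 K

value=48.58 K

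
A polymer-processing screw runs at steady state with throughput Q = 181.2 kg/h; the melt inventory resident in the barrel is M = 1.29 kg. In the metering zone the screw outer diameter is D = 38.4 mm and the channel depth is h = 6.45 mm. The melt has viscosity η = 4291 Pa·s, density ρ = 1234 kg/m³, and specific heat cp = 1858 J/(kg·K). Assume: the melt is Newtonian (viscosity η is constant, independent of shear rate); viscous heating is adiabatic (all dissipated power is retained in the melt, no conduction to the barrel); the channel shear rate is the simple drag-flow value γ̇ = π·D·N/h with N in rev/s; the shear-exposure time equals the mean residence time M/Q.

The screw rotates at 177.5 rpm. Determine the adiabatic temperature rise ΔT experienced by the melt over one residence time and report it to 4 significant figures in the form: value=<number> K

Convert throughput: Q = 181.2 kg/h = 181.2/3600 = 0.0503333 kg/s
Mean residence time: t_res = M/Q_s = 1.29 kg / 0.0503333 kg/s = 25.6291 s
Geometry in metres: D = 38.4 mm → 0.0384 m, h = 6.45 mm → 0.00645 m; screw speed N = 177.5 rpm = 2.95833 rev/s
γ̇ = π D N / h = (π)(0.0384)(2.95833) / 0.00645 = 55.331 s⁻¹
Adiabatic rise: ΔT = η γ̇² t_res / (ρ cp) = 4291·(55.331)²·25.6291 / (1234·1858) = 146.848 K

value=146.8 K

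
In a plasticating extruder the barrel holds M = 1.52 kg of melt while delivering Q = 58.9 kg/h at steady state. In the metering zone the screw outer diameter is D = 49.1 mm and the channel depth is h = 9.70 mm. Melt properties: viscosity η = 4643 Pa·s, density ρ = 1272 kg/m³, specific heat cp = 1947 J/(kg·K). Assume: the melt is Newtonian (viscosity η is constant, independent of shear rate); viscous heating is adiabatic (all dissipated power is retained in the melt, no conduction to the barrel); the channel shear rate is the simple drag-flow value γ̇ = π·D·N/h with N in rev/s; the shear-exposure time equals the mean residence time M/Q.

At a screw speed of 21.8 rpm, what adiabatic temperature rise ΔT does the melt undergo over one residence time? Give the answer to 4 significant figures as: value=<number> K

value=5.814 K

Convert throughput: Q = 58.9 kg/h = 58.9/3600 = 0.0163611 kg/s
Mean residence time: t_res = M/Q_s = 1.52 kg / 0.0163611 kg/s = 92.9032 s
D = 49.1 mm = 0.0491 m;  h = 9.70 mm = 0.0097 m;  N = 21.8 rpm / 60 = 0.363333 rev/s
γ̇ = π D N / h = (π)(0.0491)(0.363333) / 0.0097 = 5.77783 s⁻¹
Adiabatic rise: ΔT = η γ̇² t_res / (ρ cp) = 4643·(5.77783)²·92.9032 / (1272·1947) = 5.81442 K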